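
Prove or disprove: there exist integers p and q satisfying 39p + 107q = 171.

p = 62, q = -21

Since gcd(39, 107) = 1, every integer is an integer combination of 39 and 107.
Run the Euclidean algorithm on 107 and 39: 107 = 2·39 + 29, 39 = 1·29 + 10, 29 = 2·10 + 9, 10 = 1·9 + 1, 9 = 9·1 + 0.
Unwinding: 1 = 10 − 1·9 = 10 − (29 − 2·10) = −29 + 3·10 = −29 + 3·(39 − 1·29) = 3·39 − 4·29 = 3·39 − 4·(107 − 2·39) = −4·107 + 11·39, i.e. 39·11 + 107·(-4) = 1.
Times 171: 39·1881 + 107·(-684) = 171, so (1881, -684) solves it.
The general solution is p = 1881 + 107k, q = -684 − 39k; taking k = -17 gives the smaller pair p = 62, q = -21.
Indeed 39·62 + 107·(-21) = 2418 − 2247 = 171.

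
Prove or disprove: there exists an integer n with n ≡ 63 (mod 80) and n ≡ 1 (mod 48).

Both moduli are multiples of 16 = gcd(80, 48), so any solution would satisfy n ≡ 63 and n ≡ 1 modulo 16 simultaneously.
However 63 ≡ 15 and 1 ≡ 1 (mod 16), and 15 ≠ 1.
Therefore no such n exists.

No, no such integer exists.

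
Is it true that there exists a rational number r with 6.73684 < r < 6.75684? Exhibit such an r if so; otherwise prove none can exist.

Multiplying by 4: 4·6.73684 = 26.94736 and 4·6.75684 = 27.02736, so the integer 27 lies strictly between them.
Hence 27/4 is a rational number with 6.73684 < 27/4 < 6.75684.

r = 27/4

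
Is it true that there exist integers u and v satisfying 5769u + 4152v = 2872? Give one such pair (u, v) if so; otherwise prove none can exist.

No such integers exist.

Both 5769 and 4152 are divisible by gcd(5769, 4152) = 3, hence so is any combination 5769u + 4152v.
However 2872 leaves remainder 1 on division by 3.
Therefore 5769u + 4152v = 2872 has no solution in integers.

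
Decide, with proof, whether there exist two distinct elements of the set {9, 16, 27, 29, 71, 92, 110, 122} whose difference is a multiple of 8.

Residues mod 8: 9↦1, 16↦0, 27↦3, 29↦5, 71↦7, 92↦4, 110↦6, 122↦2.
No residue repeats among the 8 elements, so no pair has difference ≡ 0 (mod 8).

No, no such pair exists.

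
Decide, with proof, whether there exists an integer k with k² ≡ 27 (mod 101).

Apply Euler's criterion with the prime 101: 27 is a quadratic residue iff 27^50 ≡ 1 (mod 101), and a non-residue iff it is ≡ −1.
Squaring successively (mod 101): 27^2 = 729 ≡ 22; 27^4 ≡ 22² = 484 ≡ 80; 27^8 ≡ 80² = 6400 ≡ 37; 27^16 ≡ 37² = 1369 ≡ 56; 27^32 ≡ 56² = 3136 ≡ 5.
Since 50 = 32 + 16 + 2, 27^50 ≡ 5 · 56 · 22; multiplying out mod 101: 5·56 = 280 ≡ 78, then 78·22 = 1716 ≡ 100. Thus 27^50 ≡ 100 ≡ −1 (mod 101).
By Euler's criterion 27 is a quadratic non-residue mod 101: no k satisfies k² ≡ 27 (mod 101).

No, no such integer exists.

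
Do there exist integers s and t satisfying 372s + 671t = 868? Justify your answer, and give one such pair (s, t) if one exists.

s = 226, t = -124

Since gcd(372, 671) = 1, every integer is an integer combination of 372 and 671.
Euclidean algorithm: 671 = 1·372 + 299, 372 = 1·299 + 73, 299 = 4·73 + 7, 73 = 10·7 + 3, 7 = 2·3 + 1, 3 = 3·1 + 0.
Back-substituting, 1 = 7 − 2·3 = 7 − 2·(73 − 10·7) = −2·73 + 21·7 = −2·73 + 21·(299 − 4·73) = 21·299 − 86·73 = 21·299 − 86·(372 − 1·299) = −86·372 + 107·299 = −86·372 + 107·(671 − 1·372) = 107·671 − 193·372; that is, 372·(-193) + 671·107 = 1.
Multiplying through by 868: s = (-193)·868 = -167524, t = 107·868 = 92876 is a solution.
The general solution is s = -167524 + 671k, t = 92876 − 372k; taking k = 250 gives the smaller pair s = 226, t = -124.
Check: 372·226 + 671·(-124) = 84072 − 83204 = 868. ✓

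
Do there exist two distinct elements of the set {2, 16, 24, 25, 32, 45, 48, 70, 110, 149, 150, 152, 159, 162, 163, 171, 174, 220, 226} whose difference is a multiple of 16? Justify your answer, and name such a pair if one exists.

Reduce each element mod 16: 2↦2, 16↦0, 24↦8, 25↦9, 32↦0, 45↦13, 48↦0, 70↦6, 110↦14, 149↦5, 150↦6, 152↦8, 159↦15, 162↦2, 163↦3, 171↦11, 174↦14, 220↦12, 226↦2. The residue 2 repeats (at 2 and 162), and 162 − 2 = 160 = 10·16.

The pair (2, 162) works.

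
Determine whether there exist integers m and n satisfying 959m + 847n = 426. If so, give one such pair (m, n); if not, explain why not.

No such integers exist.

Both 959 and 847 are divisible by gcd(959, 847) = 7, hence so is any combination 959m + 847n.
However 426 leaves remainder 6 on division by 7.
Therefore 959m + 847n = 426 has no solution in integers.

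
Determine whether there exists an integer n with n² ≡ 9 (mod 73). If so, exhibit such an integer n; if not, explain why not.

n = 70 works: 70² = 4900, and 4900 − 9 = 4891 = 67·73.

n = 70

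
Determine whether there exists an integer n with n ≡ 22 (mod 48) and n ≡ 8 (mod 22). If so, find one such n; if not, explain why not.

n = 118

The moduli are not coprime: gcd(48, 22) = 2. Compatibility requires 2 ∣ (8 − 22) = -14, which holds, so solutions exist.
List candidates n ≡ 22 (mod 48): 22, 70, 118. Modulo 22 these are 0, 4, 8; 118 gives 8 as required.
Indeed 118 ≡ 22 (mod 48) and 118 ≡ 8 (mod 22).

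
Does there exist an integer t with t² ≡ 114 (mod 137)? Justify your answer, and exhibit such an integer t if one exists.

137 is prime, so by Euler's criterion 114 is a square mod 137 iff 114^((137−1)/2) = 114^68 ≡ 1 (mod 137).
Repeated squaring mod 137: 114^2 = 12996 ≡ 118; 114^4 ≡ 118² = 13924 ≡ 87; 114^8 ≡ 87² = 7569 ≡ 34; 114^16 ≡ 34² = 1156 ≡ 60; 114^32 ≡ 60² = 3600 ≡ 38; 114^64 ≡ 38² = 1444 ≡ 74.
Since 68 = 64 + 4, 114^68 ≡ 74 · 87; multiplying out mod 137: 74·87 = 6438 ≡ 136. Thus 114^68 ≡ 136 ≡ −1 (mod 137).
The value −1 means 114 is a non-residue modulo 137, so t² ≡ 114 (mod 137) is impossible.

There is no such integer.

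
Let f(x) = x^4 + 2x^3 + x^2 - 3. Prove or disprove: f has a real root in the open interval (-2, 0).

f(-2) = 1 and f(0) = -3, which have opposite signs.
As a polynomial, f is continuous on every closed interval.
By the Intermediate Value Theorem f must vanish at some point of (-2, 0).

Such a root exists.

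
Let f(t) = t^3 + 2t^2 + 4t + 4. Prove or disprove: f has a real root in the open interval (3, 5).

No such root exists.

Evaluate at the endpoints: f(3) = 61, f(5) = 199 — same sign (positive).
The derivative f'(t) = 3t^2 + 4t + 4 is a quadratic with discriminant 4² − 4·3·4 = -32 < 0; it never vanishes, so it is always positive (sign of the leading coefficient).
Hence f is strictly increasing on ℝ, and in particular on [3, 5]. A strictly monotone function with same-sign endpoint values stays positive on the whole interval, so f has no zero in (3, 5).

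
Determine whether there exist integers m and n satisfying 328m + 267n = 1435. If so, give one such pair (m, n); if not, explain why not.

m = 238, n = -287

328 and 267 are coprime, so 328m + 267n ranges over all of ℤ.
Euclidean algorithm: 328 = 1·267 + 61, 267 = 4·61 + 23, 61 = 2·23 + 15, 23 = 1·15 + 8, 15 = 1·8 + 7, 8 = 1·7 + 1, 7 = 7·1 + 0.
Unwinding: 1 = 8 − 1·7 = 8 − (15 − 1·8) = −15 + 2·8 = −15 + 2·(23 − 1·15) = 2·23 − 3·15 = 2·23 − 3·(61 − 2·23) = −3·61 + 8·23 = −3·61 + 8·(267 − 4·61) = 8·267 − 35·61 = 8·267 − 35·(328 − 1·267) = −35·328 + 43·267, i.e. 328·(-35) + 267·43 = 1.
Times 1435: 328·(-50225) + 267·61705 = 1435, so (-50225, 61705) solves it.
The general solution is m = -50225 + 267k, n = 61705 − 328k; taking k = 189 gives the smaller pair m = 238, n = -287.
Check: 328·238 + 267·(-287) = 78064 − 76629 = 1435. ✓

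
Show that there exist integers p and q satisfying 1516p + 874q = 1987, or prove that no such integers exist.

Both 1516 and 874 are divisible by gcd(1516, 874) = 2, hence so is any combination 1516p + 874q.
However 1987 leaves remainder 1 on division by 2.
Therefore 1516p + 874q = 1987 has no solution in integers.

No, no such integers exist.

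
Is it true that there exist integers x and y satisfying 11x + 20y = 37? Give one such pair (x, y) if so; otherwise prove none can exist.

11 and 20 are coprime, so 11x + 20y ranges over all of ℤ.
Dividing repeatedly: 20 = 1·11 + 9, 11 = 1·9 + 2, 9 = 4·2 + 1, 2 = 2·1 + 0.
Unwinding: 1 = 9 − 4·2 = 9 − 4·(11 − 1·9) = −4·11 + 5·9 = −4·11 + 5·(20 − 1·11) = 5·20 − 9·11, i.e. 11·(-9) + 20·5 = 1.
Multiplying through by 37: x = (-9)·37 = -333, y = 5·37 = 185 is a solution.
Adding 17·20 to x and subtracting 17·11 from y gives the tidier solution (7, -2).
Check: 11·7 + 20·(-2) = 77 − 40 = 37. ✓

x = 7, y = -2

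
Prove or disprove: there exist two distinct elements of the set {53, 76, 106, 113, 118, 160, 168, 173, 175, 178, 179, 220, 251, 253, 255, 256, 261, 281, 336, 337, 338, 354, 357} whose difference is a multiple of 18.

The pair (53, 179) works.

Reduce each element mod 18: 53↦17, 76↦4, 106↦16, 113↦5, 118↦10, 160↦16, 168↦6, 173↦11, 175↦13, 178↦16, 179↦17, 220↦4, 251↦17, 253↦1, 255↦3, 256↦4, 261↦9, 281↦11, 336↦12, 337↦13, 338↦14, 354↦12, 357↦15. The residue 17 repeats (at 53 and 179), and 179 − 53 = 126 = 7·18.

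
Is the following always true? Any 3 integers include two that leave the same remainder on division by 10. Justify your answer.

Take the 3 consecutive integers 1, 2, 3: their residues mod 10 are all distinct because 3 ≤ 10.
So no two of them leave the same remainder on division by 10; the claim fails for this set.

No, the set {1, 2, 3} is a counterexample.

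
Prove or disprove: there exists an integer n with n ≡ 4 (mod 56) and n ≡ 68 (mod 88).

Here gcd(56, 88) = 8, and both 4 and 68 leave remainder 4 mod 8, so the system is consistent.
Write n = 4 + 56t. Then 56t ≡ 68 − 4 ≡ 64 (mod 88); dividing through by 8 gives 7t ≡ 8 (mod 11).
Invert 7 mod 11 by the Euclidean algorithm: 11 = 1·7 + 4, 7 = 1·4 + 3, 4 = 1·3 + 1, 3 = 3·1 + 0; back-substituting, 1 = 4 − 1·3 = 4 − (7 − 1·4) = −7 + 2·4 = −7 + 2·(11 − 1·7) = 2·11 − 3·7. Hence 7·(-3) ≡ 1, so 7⁻¹ ≡ -3 ≡ 8 (mod 11).
Multiplying by 8: t ≡ 8·8 = 64 ≡ 9 (mod 11).
Then n = 4 + 56·9 = 508.
Verify: 508 = 9·56 + 4 and 508 = 5·88 + 68. ✓

n = 508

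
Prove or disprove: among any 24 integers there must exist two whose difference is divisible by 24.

Take the 24 consecutive integers 97, 98, …, 120: their residues mod 24 are all distinct because 24 ≤ 24.
The differences between them range over 1, …, 23, none of which is divisible by 24.

No, the set {97, 98, 99, 100, 101, 102, 103, 104, 105, 106, 107, 108, 109, 110, 111, 112, 113, 114, 115, 116, 117, 118, 119, 120} is a counterexample.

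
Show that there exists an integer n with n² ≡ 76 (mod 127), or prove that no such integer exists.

n = 87

n = 87 works: 87² = 7569, and 7569 − 76 = 7493 = 59·127.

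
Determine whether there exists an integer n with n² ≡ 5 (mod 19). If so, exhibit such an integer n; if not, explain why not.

n = 9 works: 9² = 81, and 81 − 5 = 76 = 4·19.

n = 9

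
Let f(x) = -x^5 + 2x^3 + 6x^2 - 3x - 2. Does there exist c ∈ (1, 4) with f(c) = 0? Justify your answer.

Yes, f has a root in the interval.

f(1) = 2 and f(4) = -814, which have opposite signs.
f is continuous everywhere (it is a polynomial), in particular on [1, 4].
By the Intermediate Value Theorem, f takes the value 0 somewhere in the open interval.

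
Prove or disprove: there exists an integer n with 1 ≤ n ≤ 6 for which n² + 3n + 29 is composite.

At n = 4: 4² + 3·4 + 29 = 57 = 3·19, which is composite.

n = 4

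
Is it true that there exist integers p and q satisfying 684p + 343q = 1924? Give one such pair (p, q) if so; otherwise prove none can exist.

684 and 343 are coprime, so 684p + 343q ranges over all of ℤ.
Run the Euclidean algorithm on 684 and 343: 684 = 1·343 + 341, 343 = 1·341 + 2, 341 = 170·2 + 1, 2 = 2·1 + 0.
Unwinding: 1 = 341 − 170·2 = 341 − 170·(343 − 1·341) = −170·343 + 171·341 = −170·343 + 171·(684 − 1·343) = 171·684 − 341·343, i.e. 684·171 + 343·(-341) = 1.
Scaling by 1924 gives the particular solution (p, q) = (329004, -656084).
Shifting by a multiple of (343, −684) keeps it a solution: p = 329004 − 959·343 = 67, q = -656084 + 959·684 = -128.
Check: 684·67 + 343·(-128) = 45828 − 43904 = 1924. ✓

p = 67, q = -128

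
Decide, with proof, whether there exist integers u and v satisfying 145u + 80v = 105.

gcd(145, 80) = 5, and 5 divides 105, so integer solutions exist.
Dividing through by 5 reduces the equation to 29u + 16v = 21.
Euclidean algorithm: 29 = 1·16 + 13, 16 = 1·13 + 3, 13 = 4·3 + 1, 3 = 3·1 + 0.
Back-substituting, 1 = 13 − 4·3 = 13 − 4·(16 − 1·13) = −4·16 + 5·13 = −4·16 + 5·(29 − 1·16) = 5·29 − 9·16; that is, 29·5 + 16·(-9) = 1.
Multiplying through by 21: u = 5·21 = 105, v = (-9)·21 = -189 is a solution.
Shifting by a multiple of (16, −29) keeps it a solution: u = 105 − 6·16 = 9, v = -189 + 6·29 = -15.
Check: 145·9 + 80·(-15) = 1305 − 1200 = 105. ✓

u = 9, v = -15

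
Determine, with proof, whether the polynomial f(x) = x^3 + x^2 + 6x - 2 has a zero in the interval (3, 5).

f has no root in that interval.

f(3) = 52 and f(5) = 178, both positive.
f'(x) = 3x^2 + 2x + 6 has discriminant 2² − 4·3·6 = -68 < 0, so f' has no real roots and is positive for every real x.
Hence f is strictly increasing on ℝ, and in particular on [3, 5]. A strictly monotone function with same-sign endpoint values stays positive on the whole interval, so f has no zero in (3, 5).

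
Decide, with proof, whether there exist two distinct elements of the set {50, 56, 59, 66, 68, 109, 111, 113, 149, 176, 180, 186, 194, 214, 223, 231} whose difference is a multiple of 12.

Reduce each element mod 12: 50↦2, 56↦8, 59↦11, 66↦6, 68↦8, 109↦1, 111↦3, 113↦5, 149↦5, 176↦8, 180↦0, 186↦6, 194↦2, 214↦10, 223↦7, 231↦3. The residue 2 repeats (at 50 and 194), and 194 − 50 = 144 = 12·12.

50 and 194 are such a pair.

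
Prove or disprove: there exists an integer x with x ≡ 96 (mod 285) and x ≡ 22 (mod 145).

There is no such integer.

Both moduli are multiples of 5 = gcd(285, 145), so any solution would satisfy x ≡ 96 and x ≡ 22 modulo 5 simultaneously.
These are incompatible: 96 − 22 = 74 is not divisible by 5.
So no integer satisfies both congruences.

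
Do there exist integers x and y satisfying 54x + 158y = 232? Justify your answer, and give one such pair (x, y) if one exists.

Since gcd(54, 158) = 2 and 232 = 2·116, Bézout's identity guarantees a solution.
Dividing through by 2 reduces the equation to 27x + 79y = 116.
Dividing repeatedly: 79 = 2·27 + 25, 27 = 1·25 + 2, 25 = 12·2 + 1, 2 = 2·1 + 0.
Unwinding: 1 = 25 − 12·2 = 25 − 12·(27 − 1·25) = −12·27 + 13·25 = −12·27 + 13·(79 − 2·27) = 13·79 − 38·27, i.e. 27·(-38) + 79·13 = 1.
Scaling by 116 gives the particular solution (x, y) = (-4408, 1508).
Shifting by a multiple of (79, −27) keeps it a solution: x = -4408 + 56·79 = 16, y = 1508 − 56·27 = -4.
Indeed 54·16 + 158·(-4) = 864 − 632 = 232.

x = 16, y = -4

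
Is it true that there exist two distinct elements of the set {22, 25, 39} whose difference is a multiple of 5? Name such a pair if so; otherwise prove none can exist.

No, no such pair exists.

Reduce each element modulo 5: 22↦2, 25↦0, 39↦4.
No residue repeats among the 3 elements, so no pair has difference ≡ 0 (mod 5).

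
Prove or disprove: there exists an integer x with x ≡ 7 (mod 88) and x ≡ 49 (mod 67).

gcd(88, 67) = 1, so the Chinese Remainder Theorem guarantees exactly one residue class mod 5896 satisfying both.
Any solution of the first congruence is x = 7 + 88t; substituting into the second, 88t ≡ 49 − 7 ≡ 42 (mod 67).
88 ≡ 21 (mod 67), so this reads 21t ≡ 42 (mod 67). Note 21·16 = 336 ≡ 1 (mod 67) (as 336 − 1 = 5·67), so 21⁻¹ ≡ 16.
Multiplying by 16: t ≡ 16·42 = 672 ≡ 2 (mod 67).
With t = 2: x = 7 + 88·2 = 183.
Verify: 183 = 2·88 + 7 and 183 = 2·67 + 49. ✓

x = 183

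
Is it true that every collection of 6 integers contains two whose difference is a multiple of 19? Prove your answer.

No; for instance {8, 9, 10, 11, 12, 13} is a counterexample.

Try 6 consecutive integers, 8, 9, …, 13. Their remainders mod 19 are 8, 9, 10, 11, 12, 13 — pairwise different, as any 6 ≤ 19 consecutive integers have distinct residues.
Any two of them differ by at most 5 < 19 and by at least 1, so no difference is a multiple of 19.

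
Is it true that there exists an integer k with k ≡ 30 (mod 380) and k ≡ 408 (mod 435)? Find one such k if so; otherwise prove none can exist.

There is no such integer.

gcd(380, 435) = 5. If k ≡ 30 (mod 380) and k ≡ 408 (mod 435), then k ≡ 30 (mod 5) and k ≡ 408 (mod 5).
However 30 ≡ 0 and 408 ≡ 3 (mod 5), and 0 ≠ 3.
Therefore no such k exists.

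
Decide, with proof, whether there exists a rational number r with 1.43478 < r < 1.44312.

r = 23/16

Scale by 16: the interval becomes (22.95648, 23.08992), which contains the integer 23.
Hence 23/16 is a rational number with 1.43478 < 23/16 < 1.44312.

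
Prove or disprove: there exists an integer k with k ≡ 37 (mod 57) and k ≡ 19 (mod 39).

The moduli are not coprime: gcd(57, 39) = 3. Compatibility requires 3 ∣ (19 − 37) = -18, which holds, so solutions exist.
Put k = 37 + 57t, so we need 57t ≡ 21 (mod 39), equivalently (divide by 3) 19t ≡ 7 (mod 13).
19 ≡ 6 (mod 13), so this reads 6t ≡ 7 (mod 13). To invert 6 modulo 13: 13 = 2·6 + 1, 6 = 6·1 + 0, and unwinding, 1 = 13 − 2·6. Thus 6⁻¹ ≡ -2 ≡ 11 (mod 13).
Multiplying by 11: t ≡ 11·7 = 77 ≡ 12 (mod 13).
Then k = 37 + 57·12 = 721.
Indeed 721 ≡ 37 (mod 57) and 721 ≡ 19 (mod 39).

k = 721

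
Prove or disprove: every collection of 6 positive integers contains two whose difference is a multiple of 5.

There are exactly 5 possible remainders on division by 5.
With 6 integers and only 5 classes, the pigeonhole principle forces two of them, say a and b, into the same class.
Equal remainders mean a − b ≡ 0 (mod 5), so 5 divides their difference.

Yes.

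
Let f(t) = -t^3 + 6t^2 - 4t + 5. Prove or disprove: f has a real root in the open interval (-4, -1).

No.

The endpoint values f(-4) = 181 and f(-1) = 16 are both positive. Claim: f(t) > 0 for every t in (-4, -1).
Substitute t = -1 − u, where 0 < u < 3 on the interval. Expanding, f(-1 − u) = u^3 + 9u^2 + 19u + 16.
The nonzero coefficients here are all positive, so for u > 0 every term is positive (or zero), and the constant term 16 is strictly positive.
Therefore f(t) > 0 throughout (-4, -1), and f has no zero there.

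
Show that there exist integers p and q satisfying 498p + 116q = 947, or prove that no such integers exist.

Any value of 498p + 116q is a multiple of gcd(498, 116) = 2.
But 947 = 2·473 + 1, so 2 ∤ 947.
Therefore 498p + 116q = 947 has no solution in integers.

No such integers exist.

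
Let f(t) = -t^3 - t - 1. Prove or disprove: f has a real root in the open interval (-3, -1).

f has no root in that interval.

f(-3) = 29 and f(-1) = 1, both positive.
f'(t) = -3t^2 - 1 has discriminant 0² − 4·(-3)·(-1) = -12 < 0, so f' has no real roots and is negative for every real t.
So f is strictly decreasing; between -3 and -1 its values lie between f(-3) = 29 and f(-1) = 1, all positive. Therefore f has no root in (-3, -1).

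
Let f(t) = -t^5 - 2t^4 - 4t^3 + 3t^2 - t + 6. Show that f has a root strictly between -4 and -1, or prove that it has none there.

No.

The endpoint values f(-4) = 826 and f(-1) = 13 are both positive. Claim: f(t) > 0 for every t in (-4, -1).
Substitute t = -1 − u, where 0 < u < 3 on the interval. Expanding, f(-1 − u) = u^5 + 3u^4 + 6u^3 + 13u^2 + 16u + 13.
All 6 nonzero coefficients of this polynomial in u are positive; hence for u > 0 the value is a sum of positive terms (the constant 13 among them).
So f is strictly positive on (-4, -1); no root exists in the interval.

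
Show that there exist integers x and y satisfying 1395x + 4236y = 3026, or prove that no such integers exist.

Both 1395 and 4236 are divisible by gcd(1395, 4236) = 3, hence so is any combination 1395x + 4236y.
But 3026 is not a multiple of 3 (it leaves remainder 2).
Hence no integers x, y satisfy the equation.

There are no such integers.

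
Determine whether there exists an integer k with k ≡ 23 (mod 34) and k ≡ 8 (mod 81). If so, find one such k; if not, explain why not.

k = 737

gcd(34, 81) = 1, so the Chinese Remainder Theorem guarantees exactly one residue class mod 2754 satisfying both.
Write k = 23 + 34t and require 23 + 34t ≡ 8 (mod 81), i.e. 34t ≡ 66 (mod 81).
To invert 34 modulo 81: 81 = 2·34 + 13, 34 = 2·13 + 8, 13 = 1·8 + 5, 8 = 1·5 + 3, 5 = 1·3 + 2, 3 = 1·2 + 1, 2 = 2·1 + 0, and unwinding, 1 = 3 − 1·2 = 3 − (5 − 1·3) = −5 + 2·3 = −5 + 2·(8 − 1·5) = 2·8 − 3·5 = 2·8 − 3·(13 − 1·8) = −3·13 + 5·8 = −3·13 + 5·(34 − 2·13) = 5·34 − 13·13 = 5·34 − 13·(81 − 2·34) = −13·81 + 31·34. Thus 34⁻¹ ≡ 31 (mod 81).
Therefore t ≡ 31·66 = 2046 ≡ 21 (mod 81).
With t = 21: k = 23 + 34·21 = 737.
Check: 737 mod 34 = 23, 737 mod 81 = 8. ✓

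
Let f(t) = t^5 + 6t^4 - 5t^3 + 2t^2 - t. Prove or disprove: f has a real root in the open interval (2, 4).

f(2) = 94 and f(4) = 2268, both positive, so a sign-change argument is unavailable; we show f keeps this sign on the whole interval.
Substitute t = 2 + u, where 0 < u < 2 on the interval. Expanding, f(2 + u) = u^5 + 16u^4 + 83u^3 + 196u^2 + 219u + 94.
The nonzero coefficients here are all positive, so for u > 0 every term is positive (or zero), and the constant term 94 is strictly positive.
So f is strictly positive on (2, 4); no root exists in the interval.

No such root exists.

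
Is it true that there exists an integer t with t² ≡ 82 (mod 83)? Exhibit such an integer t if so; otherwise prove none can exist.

There is no such integer.

Apply Euler's criterion with the prime 83: 82 is a quadratic residue iff 82^41 ≡ 1 (mod 83), and a non-residue iff it is ≡ −1.
Squaring successively (mod 83): 82^2 = 6724 ≡ 1; 82^4 ≡ 1² = 1 ≡ 1; 82^8 ≡ 1² = 1 ≡ 1; 82^16 ≡ 1² = 1 ≡ 1; 82^32 ≡ 1² = 1 ≡ 1.
Since 41 = 32 + 8 + 1, 82^41 ≡ 1 · 1 · 82; multiplying out mod 83: 1·1 = 1 ≡ 1, then 1·82 = 82 ≡ 82. Thus 82^41 ≡ 82 ≡ −1 (mod 83).
The value −1 means 82 is a non-residue modulo 83, so t² ≡ 82 (mod 83) is impossible.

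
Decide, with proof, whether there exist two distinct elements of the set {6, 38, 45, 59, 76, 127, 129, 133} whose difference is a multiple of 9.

There is no such pair.

Two integers differ by a multiple of 9 exactly when they have the same residue mod 9. The residues are 6↦6, 38↦2, 45↦0, 59↦5, 76↦4, 127↦1, 129↦3, 133↦7.
All 8 residues are distinct, so no two elements differ by a multiple of 9.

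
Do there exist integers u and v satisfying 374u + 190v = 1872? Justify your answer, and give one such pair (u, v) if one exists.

gcd(374, 190) = 2, and 2 divides 1872, so integer solutions exist.
Dividing through by 2 reduces the equation to 187u + 95v = 936.
Euclidean algorithm: 187 = 1·95 + 92, 95 = 1·92 + 3, 92 = 30·3 + 2, 3 = 1·2 + 1, 2 = 2·1 + 0.
Back-substituting, 1 = 3 − 1·2 = 3 − (92 − 30·3) = −92 + 31·3 = −92 + 31·(95 − 1·92) = 31·95 − 32·92 = 31·95 − 32·(187 − 1·95) = −32·187 + 63·95; that is, 187·(-32) + 95·63 = 1.
Scaling by 936 gives the particular solution (u, v) = (-29952, 58968).
The general solution is u = -29952 + 95k, v = 58968 − 187k; taking k = 316 gives the smaller pair u = 68, v = -124.
Indeed 374·68 + 190·(-124) = 25432 − 23560 = 1872.

u = 68, v = -124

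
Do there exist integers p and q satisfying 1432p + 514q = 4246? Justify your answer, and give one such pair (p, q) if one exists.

Since gcd(1432, 514) = 2 and 4246 = 2·2123, Bézout's identity guarantees a solution.
Dividing through by 2 reduces the equation to 716p + 257q = 2123.
Run the Euclidean algorithm on 716 and 257: 716 = 2·257 + 202, 257 = 1·202 + 55, 202 = 3·55 + 37, 55 = 1·37 + 18, 37 = 2·18 + 1, 18 = 18·1 + 0.
Working back up the chain: 1 = 37 − 2·18 = 37 − 2·(55 − 1·37) = −2·55 + 3·37 = −2·55 + 3·(202 − 3·55) = 3·202 − 11·55 = 3·202 − 11·(257 − 1·202) = −11·257 + 14·202 = −11·257 + 14·(716 − 2·257) = 14·716 − 39·257. So 716·14 + 257·(-39) = 1.
Times 2123: 716·29722 + 257·(-82797) = 2123, so (29722, -82797) solves it.
Subtracting 115·257 from p and adding 115·716 to q gives the tidier solution (167, -457).
Check: 1432·167 + 514·(-457) = 239144 − 234898 = 4246. ✓

p = 167, q = -457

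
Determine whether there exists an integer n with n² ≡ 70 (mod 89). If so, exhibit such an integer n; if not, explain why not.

No, no such integer exists.

Apply Euler's criterion with the prime 89: 70 is a quadratic residue iff 70^44 ≡ 1 (mod 89), and a non-residue iff it is ≡ −1.
Squaring successively (mod 89): 70^2 = 4900 ≡ 5; 70^4 ≡ 5² = 25 ≡ 25; 70^8 ≡ 25² = 625 ≡ 2; 70^16 ≡ 2² = 4 ≡ 4; 70^32 ≡ 4² = 16 ≡ 16.
Since 44 = 32 + 8 + 4, 70^44 ≡ 16 · 2 · 25; multiplying out mod 89: 16·2 = 32 ≡ 32, then 32·25 = 800 ≡ 88. Thus 70^44 ≡ 88 ≡ −1 (mod 89).
By Euler's criterion 70 is a quadratic non-residue mod 89: no n satisfies n² ≡ 70 (mod 89).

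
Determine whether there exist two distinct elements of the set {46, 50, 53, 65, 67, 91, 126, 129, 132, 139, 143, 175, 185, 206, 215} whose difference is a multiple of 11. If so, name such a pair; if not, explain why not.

Reduce each element mod 11: 46↦2, 50↦6, 53↦9, 65↦10, 67↦1, 91↦3, 126↦5, 129↦8, 132↦0, 139↦7, 143↦0, 175↦10, 185↦9, 206↦8, 215↦6. The residue 6 repeats (at 50 and 215), and 215 − 50 = 165 = 15·11.

The pair (50, 215) works.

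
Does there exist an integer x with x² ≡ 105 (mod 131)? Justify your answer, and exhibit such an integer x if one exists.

x = 57 works: 57² = 3249, and 3249 − 105 = 3144 = 24·131.

x = 57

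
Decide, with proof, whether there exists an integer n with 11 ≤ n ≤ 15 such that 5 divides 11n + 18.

n = 12

At n = 11 the value 139 is not a multiple of 5. n = 12 works, since 11·12 + 18 = 150 = 30·5.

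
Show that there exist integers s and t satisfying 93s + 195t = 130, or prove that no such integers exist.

gcd(93, 195) = 3, so every integer of the form 93s + 195t is a multiple of 3.
But 130 = 3·43 + 1, so 3 ∤ 130.
So the equation is unsolvable over ℤ.

No such integers exist.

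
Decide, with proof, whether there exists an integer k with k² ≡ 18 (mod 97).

k = 55

Take k = 55. Then 55² = 3025 = 31·97 + 18, so 55² ≡ 18 (mod 97).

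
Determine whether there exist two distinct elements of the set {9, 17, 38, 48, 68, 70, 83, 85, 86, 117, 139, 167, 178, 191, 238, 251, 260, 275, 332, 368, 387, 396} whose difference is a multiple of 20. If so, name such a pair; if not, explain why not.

Both 17 and 117 leave remainder 17 on division by 20; their difference 100 = 5·20 is a multiple of 20.

Yes: 17 and 117.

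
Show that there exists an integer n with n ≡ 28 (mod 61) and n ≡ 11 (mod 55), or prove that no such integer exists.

The moduli 61 and 55 are coprime, so by the Chinese Remainder Theorem a unique solution modulo 3355 exists.
Write n = 28 + 61t and require 28 + 61t ≡ 11 (mod 55), i.e. 61t ≡ 38 (mod 55).
61 ≡ 6 (mod 55), so this reads 6t ≡ 38 (mod 55). Invert 6 mod 55 by the Euclidean algorithm: 55 = 9·6 + 1, 6 = 6·1 + 0; back-substituting, 1 = 55 − 9·6. Hence 6·(-9) ≡ 1, so 6⁻¹ ≡ -9 ≡ 46 (mod 55).
Therefore t ≡ 46·38 = 1748 ≡ 43 (mod 55).
With t = 43: n = 28 + 61·43 = 2651.
Verify: 2651 = 43·61 + 28 and 2651 = 48·55 + 11. ✓

n = 2651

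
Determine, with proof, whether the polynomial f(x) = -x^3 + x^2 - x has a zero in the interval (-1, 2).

Such a root exists.

f(-1) = 3 and f(2) = -6, which have opposite signs.
As a polynomial, f is continuous on every closed interval.
By the Intermediate Value Theorem f must vanish at some point of (-1, 2).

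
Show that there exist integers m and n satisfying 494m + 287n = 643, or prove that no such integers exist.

Since gcd(494, 287) = 1, every integer is an integer combination of 494 and 287.
Run the Euclidean algorithm on 494 and 287: 494 = 1·287 + 207, 287 = 1·207 + 80, 207 = 2·80 + 47, 80 = 1·47 + 33, 47 = 1·33 + 14, 33 = 2·14 + 5, 14 = 2·5 + 4, 5 = 1·4 + 1, 4 = 4·1 + 0.
Back-substituting, 1 = 5 − 1·4 = 5 − (14 − 2·5) = −14 + 3·5 = −14 + 3·(33 − 2·14) = 3·33 − 7·14 = 3·33 − 7·(47 − 1·33) = −7·47 + 10·33 = −7·47 + 10·(80 − 1·47) = 10·80 − 17·47 = 10·80 − 17·(207 − 2·80) = −17·207 + 44·80 = −17·207 + 44·(287 − 1·207) = 44·287 − 61·207 = 44·287 − 61·(494 − 1·287) = −61·494 + 105·287; that is, 494·(-61) + 287·105 = 1.
Scaling by 643 gives the particular solution (m, n) = (-39223, 67515).
Adding 137·287 to m and subtracting 137·494 from n gives the tidier solution (96, -163).
Check: 494·96 + 287·(-163) = 47424 − 46781 = 643. ✓

m = 96, n = -163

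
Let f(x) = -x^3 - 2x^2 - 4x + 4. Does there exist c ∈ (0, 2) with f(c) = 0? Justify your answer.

f(0) = 4 and f(2) = -20, which have opposite signs.
Since f is a polynomial it is continuous on [0, 2].
So by the Intermediate Value Theorem there is a c strictly between 0 and 2 with f(c) = 0.

Yes, such a c exists.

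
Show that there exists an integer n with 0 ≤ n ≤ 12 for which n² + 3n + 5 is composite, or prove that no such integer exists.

At n = 1: 1² + 3·1 + 5 = 9 = 3·3, which is composite.

n = 1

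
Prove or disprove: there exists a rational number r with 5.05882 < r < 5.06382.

r = 81/16

Multiplying by 16: 16·5.05882 = 80.94112 and 16·5.06382 = 81.02112, so the integer 81 lies strictly between them.
Hence 81/16 is a rational number with 5.05882 < 81/16 < 5.06382.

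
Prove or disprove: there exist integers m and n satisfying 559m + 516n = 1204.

Since gcd(559, 516) = 43 and 1204 = 43·28, Bézout's identity guarantees a solution.
Dividing through by 43 reduces the equation to 13m + 12n = 28.
Euclidean algorithm: 13 = 1·12 + 1, 12 = 12·1 + 0.
Working back up the chain: 1 = 13 − 1·12. So 13·1 + 12·(-1) = 1.
Multiplying through by 28: m = 1·28 = 28, n = (-1)·28 = -28 is a solution.
Shifting by a multiple of (12, −13) keeps it a solution: m = 28 − 2·12 = 4, n = -28 + 2·13 = -2.
Indeed 559·4 + 516·(-2) = 2236 − 1032 = 1204.

m = 4, n = -2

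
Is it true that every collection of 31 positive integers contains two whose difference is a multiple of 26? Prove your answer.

There are exactly 26 possible remainders on division by 26.
Placing 31 integers into 26 classes, some class receives at least two — say a and b.
Equal remainders mean a − b ≡ 0 (mod 26), so 26 divides their difference.

True.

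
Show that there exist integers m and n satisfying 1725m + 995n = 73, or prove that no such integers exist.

There are no such integers.

Both 1725 and 995 are divisible by gcd(1725, 995) = 5, hence so is any combination 1725m + 995n.
However 73 leaves remainder 3 on division by 5.
Hence no integers m, n satisfy the equation.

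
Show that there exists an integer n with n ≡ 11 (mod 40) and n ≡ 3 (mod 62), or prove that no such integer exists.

n = 251

The moduli are not coprime: gcd(40, 62) = 2. Compatibility requires 2 ∣ (3 − 11) = -8, which holds, so solutions exist.
The integers ≡ 11 (mod 40) are 11, 51, 91, 131, 171, 211, 251, …; their remainders mod 62 are 11, 51, 29, 7, 47, 25, 3, so n = 251 is the first that is ≡ 3 (mod 62).
Indeed 251 ≡ 11 (mod 40) and 251 ≡ 3 (mod 62).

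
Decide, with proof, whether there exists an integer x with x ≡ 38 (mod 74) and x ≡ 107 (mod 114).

Reduce both congruences modulo 2, which divides 74 and 114: they say x ≡ 38 (mod 2) and x ≡ 107 (mod 2).
These are incompatible: 38 − 107 = -69 is not divisible by 2.
Therefore no such x exists.

No, no such integer exists.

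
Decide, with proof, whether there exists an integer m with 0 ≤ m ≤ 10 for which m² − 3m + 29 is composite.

m = 2

At m = 2: 2² − 3·2 + 29 = 27 = 3·9, which is composite.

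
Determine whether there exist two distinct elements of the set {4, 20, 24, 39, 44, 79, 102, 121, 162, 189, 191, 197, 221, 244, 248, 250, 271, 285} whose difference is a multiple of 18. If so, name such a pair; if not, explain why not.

Reduce each element modulo 18: 4↦4, 20↦2, 24↦6, 39↦3, 44↦8, 79↦7, 102↦12, 121↦13, 162↦0, 189↦9, 191↦11, 197↦17, 221↦5, 244↦10, 248↦14, 250↦16, 271↦1, 285↦15.
No residue repeats among the 18 elements, so no pair has difference ≡ 0 (mod 18).

There is no such pair.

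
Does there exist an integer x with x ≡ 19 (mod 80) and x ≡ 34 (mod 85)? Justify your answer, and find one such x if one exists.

The moduli are not coprime: gcd(80, 85) = 5. Compatibility requires 5 ∣ (34 − 19) = 15, which holds, so solutions exist.
Put x = 19 + 80t, so we need 80t ≡ 15 (mod 85), equivalently (divide by 5) 16t ≡ 3 (mod 17).
Invert 16 mod 17 by the Euclidean algorithm: 17 = 1·16 + 1, 16 = 16·1 + 0; back-substituting, 1 = 17 − 1·16. Hence 16·(-1) ≡ 1, so 16⁻¹ ≡ -1 ≡ 16 (mod 17).
Multiplying by 16: t ≡ 16·3 = 48 ≡ 14 (mod 17).
Then x = 19 + 80·14 = 1139.
Check: 1139 mod 80 = 19, 1139 mod 85 = 34. ✓

x = 1139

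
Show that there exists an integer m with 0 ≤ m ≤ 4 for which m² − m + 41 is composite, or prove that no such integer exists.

No, no such integer m in that range exists.

The values for m = 0, 1, …, 4 are 41, 41, 43, 47, 53, and each of these is prime.
So no value in the range makes the expression composite.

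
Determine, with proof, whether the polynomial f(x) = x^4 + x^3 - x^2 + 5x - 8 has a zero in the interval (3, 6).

No.

f(3) = 106 and f(6) = 1498, both positive, so a sign-change argument is unavailable; we show f keeps this sign on the whole interval.
Substitute x = 3 + u, where 0 < u < 3 on the interval. Expanding, f(3 + u) = u^4 + 13u^3 + 62u^2 + 134u + 106.
All 5 nonzero coefficients of this polynomial in u are positive; hence for u > 0 the value is a sum of positive terms (the constant 106 among them).
So f is strictly positive on (3, 6); no root exists in the interval.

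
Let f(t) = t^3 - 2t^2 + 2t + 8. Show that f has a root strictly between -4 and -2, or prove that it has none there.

Evaluate at the endpoints: f(-4) = -96, f(-2) = -12 — same sign (negative).
f'(t) = 3t^2 - 4t + 2 has discriminant (-4)² − 4·3·2 = -8 < 0, so f' has no real roots and is positive for every real t.
So f is strictly increasing; between -4 and -2 its values lie between f(-4) = -96 and f(-2) = -12, all negative. Therefore f has no root in (-4, -2).

f has no root in that interval.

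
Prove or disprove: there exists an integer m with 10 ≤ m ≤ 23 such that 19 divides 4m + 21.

The values of 4m + 21 for m = 10, 11, …, 23 are 61, 65, 69, 73, 77, 81, 85, 89, 93, 97, 101, 105, 109, 113; reduced mod 19 these are 4, 8, 12, 16, 1, 5, 9, 13, 17, 2, 6, 10, 14, 18.
None is 0, so 19 never divides 4m + 21 on this range.

No such integer m in that range exists.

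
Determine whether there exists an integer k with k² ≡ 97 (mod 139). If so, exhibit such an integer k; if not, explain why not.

No, no such integer exists.

139 is prime, so by Euler's criterion 97 is a square mod 139 iff 97^((139−1)/2) = 97^69 ≡ 1 (mod 139).
Repeated squaring mod 139: 97^2 = 9409 ≡ 96; 97^4 ≡ 96² = 9216 ≡ 42; 97^8 ≡ 42² = 1764 ≡ 96; 97^16 ≡ 96² = 9216 ≡ 42; 97^32 ≡ 42² = 1764 ≡ 96; 97^64 ≡ 96² = 9216 ≡ 42.
Since 69 = 64 + 4 + 1, 97^69 ≡ 42 · 42 · 97; multiplying out mod 139: 42·42 = 1764 ≡ 96, then 96·97 = 9312 ≡ 138. Thus 97^69 ≡ 138 ≡ −1 (mod 139).
By Euler's criterion 97 is a quadratic non-residue mod 139: no k satisfies k² ≡ 97 (mod 139).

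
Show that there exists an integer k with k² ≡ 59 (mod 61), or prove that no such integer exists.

There is no such integer.

Apply Euler's criterion with the prime 61: 59 is a quadratic residue iff 59^30 ≡ 1 (mod 61), and a non-residue iff it is ≡ −1.
Squaring successively (mod 61): 59^2 = 3481 ≡ 4; 59^4 ≡ 4² = 16 ≡ 16; 59^8 ≡ 16² = 256 ≡ 12; 59^16 ≡ 12² = 144 ≡ 22.
Since 30 = 16 + 8 + 4 + 2, 59^30 ≡ 22 · 12 · 16 · 4; multiplying out mod 61: 22·12 = 264 ≡ 20, then 20·16 = 320 ≡ 15, then 15·4 = 60 ≡ 60. Thus 59^30 ≡ 60 ≡ −1 (mod 61).
By Euler's criterion 59 is a quadratic non-residue mod 61: no k satisfies k² ≡ 59 (mod 61).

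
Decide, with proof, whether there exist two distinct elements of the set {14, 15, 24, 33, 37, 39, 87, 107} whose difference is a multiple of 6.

Reduce each element mod 6: 14↦2, 15↦3, 24↦0, 33↦3, 37↦1, 39↦3, 87↦3, 107↦5. The residue 3 repeats (at 15 and 33), and 33 − 15 = 18 = 3·6.

Yes: 15 and 33.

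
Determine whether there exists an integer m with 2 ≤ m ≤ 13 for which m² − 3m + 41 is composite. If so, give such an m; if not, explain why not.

At m = 10: 10² − 3·10 + 41 = 111 = 3·37, which is composite.

m = 10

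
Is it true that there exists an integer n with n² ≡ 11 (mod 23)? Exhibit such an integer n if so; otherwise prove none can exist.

Apply Euler's criterion with the prime 23: 11 is a quadratic residue iff 11^11 ≡ 1 (mod 23), and a non-residue iff it is ≡ −1.
Squaring successively (mod 23): 11^2 = 121 ≡ 6; 11^4 ≡ 6² = 36 ≡ 13; 11^8 ≡ 13² = 169 ≡ 8.
Since 11 = 8 + 2 + 1, 11^11 ≡ 8 · 6 · 11; multiplying out mod 23: 8·6 = 48 ≡ 2, then 2·11 = 22 ≡ 22. Thus 11^11 ≡ 22 ≡ −1 (mod 23).
By Euler's criterion 11 is a quadratic non-residue mod 23: no n satisfies n² ≡ 11 (mod 23).

No such integer exists.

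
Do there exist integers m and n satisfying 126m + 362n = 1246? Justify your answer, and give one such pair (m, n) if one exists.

gcd(126, 362) = 2, and 2 divides 1246, so integer solutions exist.
Dividing through by 2 reduces the equation to 63m + 181n = 623.
Euclidean algorithm: 181 = 2·63 + 55, 63 = 1·55 + 8, 55 = 6·8 + 7, 8 = 1·7 + 1, 7 = 7·1 + 0.
Working back up the chain: 1 = 8 − 1·7 = 8 − (55 − 6·8) = −55 + 7·8 = −55 + 7·(63 − 1·55) = 7·63 − 8·55 = 7·63 − 8·(181 − 2·63) = −8·181 + 23·63. So 63·23 + 181·(-8) = 1.
Scaling by 623 gives the particular solution (m, n) = (14329, -4984).
Subtracting 79·181 from m and adding 79·63 to n gives the tidier solution (30, -7).
Check: 126·30 + 362·(-7) = 3780 − 2534 = 1246. ✓

m = 30, n = -7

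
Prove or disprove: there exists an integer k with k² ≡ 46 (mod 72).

Work modulo the divisor 4 of 72. If k² ≡ 46 (mod 72) then k² ≡ 2 (mod 4).
Since (4 − k)² ≡ k² (mod 4), it suffices to square k = 0, 1, …, 2: the residues are 0, 1, 0.
So the quadratic residues mod 4 are {0, 1}, and 2 is not among them.
Hence no integer k has k² ≡ 46 (mod 72).

There is no such integer.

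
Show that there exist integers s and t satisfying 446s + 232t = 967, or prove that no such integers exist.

Both 446 and 232 are divisible by gcd(446, 232) = 2, hence so is any combination 446s + 232t.
However 967 leaves remainder 1 on division by 2.
So the equation is unsolvable over ℤ.

No such integers exist.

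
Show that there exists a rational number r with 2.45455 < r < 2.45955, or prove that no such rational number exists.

Scale by 24: the interval becomes (58.90920, 59.02920), which contains the integer 59.
Dividing back, 2.45455 < 59/24 < 2.45955, and 59/24 is rational.

r = 59/24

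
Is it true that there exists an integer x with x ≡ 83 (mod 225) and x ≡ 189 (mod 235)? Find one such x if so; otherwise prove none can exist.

Reduce both congruences modulo 5, which divides 225 and 235: they say x ≡ 83 (mod 5) and x ≡ 189 (mod 5).
These are incompatible: 83 − 189 = -106 is not divisible by 5.
Hence the system has no solution.

There is no such integer.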